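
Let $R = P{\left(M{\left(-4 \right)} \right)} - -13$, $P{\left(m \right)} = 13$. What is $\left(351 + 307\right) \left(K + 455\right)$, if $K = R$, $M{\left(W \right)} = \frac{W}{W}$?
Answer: $316498$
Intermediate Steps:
$M{\left(W \right)} = 1$
$R = 26$ ($R = 13 - -13 = 13 + 13 = 26$)
$K = 26$
$\left(351 + 307\right) \left(K + 455\right) = \left(351 + 307\right) \left(26 + 455\right) = 658 \cdot 481 = 316498$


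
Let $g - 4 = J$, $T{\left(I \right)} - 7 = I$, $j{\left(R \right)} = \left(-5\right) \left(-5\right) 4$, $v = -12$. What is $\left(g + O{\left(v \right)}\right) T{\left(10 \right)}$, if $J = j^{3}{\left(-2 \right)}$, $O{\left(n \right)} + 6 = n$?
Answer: $16999762$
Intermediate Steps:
$j{\left(R \right)} = 100$ ($j{\left(R \right)} = 25 \cdot 4 = 100$)
$T{\left(I \right)} = 7 + I$
$O{\left(n \right)} = -6 + n$
$J = 1000000$ ($J = 100^{3} = 1000000$)
$g = 1000004$ ($g = 4 + 1000000 = 1000004$)
$\left(g + O{\left(v \right)}\right) T{\left(10 \right)} = \left(1000004 - 18\right) \left(7 + 10\right) = \left(1000004 - 18\right) 17 = 999986 \cdot 17 = 16999762$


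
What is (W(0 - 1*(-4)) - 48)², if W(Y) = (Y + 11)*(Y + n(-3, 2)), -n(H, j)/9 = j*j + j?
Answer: 636804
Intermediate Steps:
n(H, j) = -9*j - 9*j² (n(H, j) = -9*(j*j + j) = -9*(j² + j) = -9*(j + j²) = -9*j - 9*j²)
W(Y) = (-54 + Y)*(11 + Y) (W(Y) = (Y + 11)*(Y - 9*2*(1 + 2)) = (11 + Y)*(Y - 9*2*3) = (11 + Y)*(Y - 54) = (11 + Y)*(-54 + Y) = (-54 + Y)*(11 + Y))
(W(0 - 1*(-4)) - 48)² = ((-594 + (0 - 1*(-4))² - 43*(0 - 1*(-4))) - 48)² = ((-594 + (0 + 4)² - 43*(0 + 4)) - 48)² = ((-594 + 4² - 43*4) - 48)² = ((-594 + 16 - 172) - 48)² = (-750 - 48)² = (-798)² = 636804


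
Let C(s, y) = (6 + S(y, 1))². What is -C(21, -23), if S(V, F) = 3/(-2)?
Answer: -81/4 ≈ -20.250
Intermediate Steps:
S(V, F) = -3/2 (S(V, F) = 3*(-½) = -3/2)
C(s, y) = 81/4 (C(s, y) = (6 - 3/2)² = (9/2)² = 81/4)
-C(21, -23) = -1*81/4 = -81/4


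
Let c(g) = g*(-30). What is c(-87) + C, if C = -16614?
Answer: -14004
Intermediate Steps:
c(g) = -30*g
c(-87) + C = -30*(-87) - 16614 = 2610 - 16614 = -14004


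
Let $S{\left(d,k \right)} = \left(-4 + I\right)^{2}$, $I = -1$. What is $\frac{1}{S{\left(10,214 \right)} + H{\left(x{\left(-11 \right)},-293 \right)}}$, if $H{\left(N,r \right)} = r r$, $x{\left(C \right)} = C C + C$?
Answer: $\frac{1}{85874} \approx 1.1645 \cdot 10^{-5}$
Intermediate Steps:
$x{\left(C \right)} = C + C^{2}$ ($x{\left(C \right)} = C^{2} + C = C + C^{2}$)
$H{\left(N,r \right)} = r^{2}$
$S{\left(d,k \right)} = 25$ ($S{\left(d,k \right)} = \left(-4 - 1\right)^{2} = \left(-5\right)^{2} = 25$)
$\frac{1}{S{\left(10,214 \right)} + H{\left(x{\left(-11 \right)},-293 \right)}} = \frac{1}{25 + \left(-293\right)^{2}} = \frac{1}{25 + 85849} = \frac{1}{85874}$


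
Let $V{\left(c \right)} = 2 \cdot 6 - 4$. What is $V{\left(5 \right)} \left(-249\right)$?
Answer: $-1992$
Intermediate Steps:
$V{\left(c \right)} = 8$ ($V{\left(c \right)} = 12 - 4 = 8$)
$V{\left(5 \right)} \left(-249\right) = 8 \left(-249\right) = -1992$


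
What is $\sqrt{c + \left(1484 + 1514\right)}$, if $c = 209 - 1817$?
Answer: $\sqrt{1390} \approx 37.283$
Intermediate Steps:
$c = -1608$
$\sqrt{c + \left(1484 + 1514\right)} = \sqrt{-1608 + \left(1484 + 1514\right)} = \sqrt{-1608 + 2998} = \sqrt{1390}$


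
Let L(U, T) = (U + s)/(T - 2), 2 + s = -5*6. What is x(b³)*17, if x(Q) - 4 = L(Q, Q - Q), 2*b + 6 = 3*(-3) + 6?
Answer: 17833/16 ≈ 1114.6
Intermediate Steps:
s = -32 (s = -2 - 5*6 = -2 - 30 = -32)
b = -9/2 (b = -3 + (3*(-3) + 6)/2 = -3 + (-9 + 6)/2 = -3 + (½)*(-3) = -3 - 3/2 = -9/2 ≈ -4.5000)
L(U, T) = (-32 + U)/(-2 + T) (L(U, T) = (U - 32)/(T - 2) = (-32 + U)/(-2 + T))
x(Q) = 20 - Q/2 (x(Q) = 4 + (-32 + Q)/(-2 + (Q - Q)) = 4 + (-32 + Q)/(-2 + 0) = 4 + (-32 + Q)/(-2) = 4 - (-32 + Q)/2 = 4 + (16 - Q/2) = 20 - Q/2)
x(b³)*17 = (20 - (-9/2)³/2)*17 = (20 - ½*(-729/8))*17 = (20 + 729/16)*17 = (1049/16)*17 = 17833/16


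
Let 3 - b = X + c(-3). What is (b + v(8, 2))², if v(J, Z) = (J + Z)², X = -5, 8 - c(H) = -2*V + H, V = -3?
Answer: 10609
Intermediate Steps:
c(H) = 2 - H (c(H) = 8 - (-2*(-3) + H) = 8 - (6 + H) = 8 + (-6 - H) = 2 - H)
b = 3 (b = 3 - (-5 + (2 - 1*(-3))) = 3 - (-5 + (2 + 3)) = 3 - (-5 + 5) = 3 - 1*0 = 3 + 0 = 3)
(b + v(8, 2))² = (3 + (8 + 2)²)² = (3 + 10²)² = (3 + 100)² = 103² = 10609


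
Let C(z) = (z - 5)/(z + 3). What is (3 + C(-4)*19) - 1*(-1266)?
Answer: 1440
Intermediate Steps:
C(z) = (-5 + z)/(3 + z)
(3 + C(-4)*19) - 1*(-1266) = (3 + ((-5 - 4)/(3 - 4))*19) - 1*(-1266) = (3 + (-9/(-1))*19) + 1266 = (3 - 1*(-9)*19) + 1266 = (3 + 9*19) + 1266 = (3 + 171) + 1266 = 174 + 1266 = 1440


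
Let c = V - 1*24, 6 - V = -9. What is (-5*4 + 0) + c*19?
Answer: -191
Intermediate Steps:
V = 15 (V = 6 - 1*(-9) = 6 + 9 = 15)
c = -9 (c = 15 - 1*24 = 15 - 24 = -9)
(-5*4 + 0) + c*19 = (-5*4 + 0) - 9*19 = (-20 + 0) - 171 = -20 - 171 = -191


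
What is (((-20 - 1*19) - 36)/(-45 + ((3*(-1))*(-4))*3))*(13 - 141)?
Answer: -3200/3 ≈ -1066.7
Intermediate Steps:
(((-20 - 1*19) - 36)/(-45 + ((3*(-1))*(-4))*3))*(13 - 141) = (((-20 - 19) - 36)/(-45 - 3*(-4)*3))*(-128) = ((-39 - 36)/(-45 + 12*3))*(-128) = -75/(-45 + 36)*(-128) = -75/(-9)*(-128) = -75*(-⅑)*(-128) = (25/3)*(-128) = -3200/3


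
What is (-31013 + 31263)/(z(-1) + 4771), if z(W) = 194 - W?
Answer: 125/2483 ≈ 0.050342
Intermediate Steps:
(-31013 + 31263)/(z(-1) + 4771) = (-31013 + 31263)/((194 - 1*(-1)) + 4771) = 250/((194 + 1) + 4771) = 250/(195 + 4771) = 250/4966 = 250*(1/4966) = 125/2483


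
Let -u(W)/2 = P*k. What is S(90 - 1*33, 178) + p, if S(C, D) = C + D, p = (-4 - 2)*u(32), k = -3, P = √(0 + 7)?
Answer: 235 - 36*√7 ≈ 139.75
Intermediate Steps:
P = √7 ≈ 2.6458
u(W) = 6*√7 (u(W) = -2*√7*(-3) = -(-6)*√7 = 6*√7)
p = -36*√7 (p = (-4 - 2)*(6*√7) = -36*√7 ≈ -95.247)
S(90 - 1*33, 178) + p = ((90 - 1*33) + 178) - 36*√7 = ((90 - 33) + 178) - 36*√7 = (57 + 178) - 36*√7 = 235 - 36*√7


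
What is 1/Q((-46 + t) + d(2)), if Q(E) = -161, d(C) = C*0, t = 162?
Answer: -1/161 ≈ -0.0062112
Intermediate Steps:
d(C) = 0
1/Q((-46 + t) + d(2)) = 1/(-161) = -1/161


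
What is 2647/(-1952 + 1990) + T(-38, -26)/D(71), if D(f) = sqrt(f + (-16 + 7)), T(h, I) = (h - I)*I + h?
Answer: 2647/38 + 137*sqrt(62)/31 ≈ 104.46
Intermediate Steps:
T(h, I) = h + I*(h - I) (T(h, I) = I*(h - I) + h = h + I*(h - I))
D(f) = sqrt(-9 + f) (D(f) = sqrt(f - 9) = sqrt(-9 + f))
2647/(-1952 + 1990) + T(-38, -26)/D(71) = 2647/(-1952 + 1990) + (-38 - 1*(-26)**2 - 26*(-38))/(sqrt(-9 + 71)) = 2647/38 + (-38 - 1*676 + 988)/(sqrt(62)) = 2647*(1/38) + (-38 - 676 + 988)*(sqrt(62)/62) = 2647/38 + 274*(sqrt(62)/62) = 2647/38 + 137*sqrt(62)/31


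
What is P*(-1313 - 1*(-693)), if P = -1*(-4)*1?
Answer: -2480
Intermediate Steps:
P = 4 (P = 4*1 = 4)
P*(-1313 - 1*(-693)) = 4*(-1313 - 1*(-693)) = 4*(-1313 + 693) = 4*(-620) = -2480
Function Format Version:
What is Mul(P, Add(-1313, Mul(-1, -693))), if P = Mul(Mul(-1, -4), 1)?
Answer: -2480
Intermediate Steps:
P = 4 (P = Mul(4, 1) = 4)
Mul(P, Add(-1313, Mul(-1, -693))) = Mul(4, Add(-1313, Mul(-1, -693))) = Mul(4, Add(-1313, 693)) = Mul(4, -620) = -2480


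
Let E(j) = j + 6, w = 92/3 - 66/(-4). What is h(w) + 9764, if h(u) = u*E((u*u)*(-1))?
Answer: -20495035/216 ≈ -94884.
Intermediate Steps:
w = 283/6 (w = 92*(1/3) - 66*(-1/4) = 92/3 + 33/2 = 283/6 ≈ 47.167)
E(j) = 6 + j
h(u) = u*(6 - u**2) (h(u) = u*(6 + (u*u)*(-1)) = u*(6 + u**2*(-1)) = u*(6 - u**2))
h(w) + 9764 = 283*(6 - (283/6)**2)/6 + 9764 = 283*(6 - 1*80089/36)/6 + 9764 = 283*(6 - 80089/36)/6 + 9764 = (283/6)*(-79873/36) + 9764 = -22604059/216 + 9764 = -20495035/216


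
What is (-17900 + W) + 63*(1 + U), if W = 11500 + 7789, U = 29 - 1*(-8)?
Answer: 3783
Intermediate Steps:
U = 37 (U = 29 + 8 = 37)
W = 19289
(-17900 + W) + 63*(1 + U) = (-17900 + 19289) + 63*(1 + 37) = 1389 + 63*38 = 1389 + 2394 = 3783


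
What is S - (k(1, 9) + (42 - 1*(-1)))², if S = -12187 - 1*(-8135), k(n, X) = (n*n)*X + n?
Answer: -6861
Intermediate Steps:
k(n, X) = n + X*n² (k(n, X) = n²*X + n = X*n² + n = n + X*n²)
S = -4052 (S = -12187 + 8135 = -4052)
S - (k(1, 9) + (42 - 1*(-1)))² = -4052 - (1*(1 + 9*1) + (42 - 1*(-1)))² = -4052 - (1*(1 + 9) + (42 + 1))² = -4052 - (1*10 + 43)² = -4052 - (10 + 43)² = -4052 - 1*53² = -4052 - 1*2809 = -4052 - 2809 = -6861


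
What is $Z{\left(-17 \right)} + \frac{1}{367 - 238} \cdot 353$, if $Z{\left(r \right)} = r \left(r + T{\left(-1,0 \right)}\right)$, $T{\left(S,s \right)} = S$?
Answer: $\frac{39827}{129} \approx 308.74$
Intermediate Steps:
$Z{\left(r \right)} = r \left(-1 + r\right)$ ($Z{\left(r \right)} = r \left(r - 1\right) = r \left(-1 + r\right)$)
$Z{\left(-17 \right)} + \frac{1}{367 - 238} \cdot 353 = - 17 \left(-1 - 17\right) + \frac{1}{367 - 238} \cdot 353 = \left(-17\right) \left(-18\right) + \frac{1}{129} \cdot 353 = 306 + \frac{1}{129} \cdot 353 = 306 + \frac{353}{129} = \frac{39827}{129}$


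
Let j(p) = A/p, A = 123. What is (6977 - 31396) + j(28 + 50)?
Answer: -634853/26 ≈ -24417.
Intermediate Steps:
j(p) = 123/p
(6977 - 31396) + j(28 + 50) = (6977 - 31396) + 123/(28 + 50) = -24419 + 123/78 = -24419 + 123*(1/78) = -24419 + 41/26 = -634853/26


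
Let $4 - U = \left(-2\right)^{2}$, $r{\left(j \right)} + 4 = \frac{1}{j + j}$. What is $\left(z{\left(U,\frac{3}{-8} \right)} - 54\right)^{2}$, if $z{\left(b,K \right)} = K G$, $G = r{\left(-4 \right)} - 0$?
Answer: $\frac{11269449}{4096} \approx 2751.3$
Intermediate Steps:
$r{\left(j \right)} = -4 + \frac{1}{2 j}$ ($r{\left(j \right)} = -4 + \frac{1}{j + j} = -4 + \frac{1}{2 j}$)
$G = - \frac{33}{8}$ ($G = \left(-4 + \frac{1}{2 \left(-4\right)}\right) - 0 = \left(-4 + \frac{1}{2} \left(- \frac{1}{4}\right)\right) + 0 = \left(-4 - \frac{1}{8}\right) + 0 = - \frac{33}{8} + 0 = - \frac{33}{8} \approx -4.125$)
$U = 0$ ($U = 4 - \left(-2\right)^{2} = 4 - 4 = 0$)
$z{\left(b,K \right)} = - \frac{33 K}{8}$ ($z{\left(b,K \right)} = K \left(- \frac{33}{8}\right) = - \frac{33 K}{8}$)
$\left(z{\left(U,\frac{3}{-8} \right)} - 54\right)^{2} = \left(- \frac{33 \frac{3}{-8}}{8} - 54\right)^{2} = \left(- \frac{33 \cdot 3 \left(- \frac{1}{8}\right)}{8} - 54\right)^{2} = \left(\left(- \frac{33}{8}\right) \left(- \frac{3}{8}\right) - 54\right)^{2} = \left(\frac{99}{64} - 54\right)^{2} = \left(- \frac{3357}{64}\right)^{2} = \frac{11269449}{4096}$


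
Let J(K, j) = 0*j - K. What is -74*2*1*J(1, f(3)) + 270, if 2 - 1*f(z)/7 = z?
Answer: 418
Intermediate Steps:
f(z) = 14 - 7*z
J(K, j) = -K (J(K, j) = 0 - K = -K)
-74*2*1*J(1, f(3)) + 270 = -74*2*1*(-1*1) + 270 = -148*(-1) + 270 = -74*(-2) + 270 = 148 + 270 = 418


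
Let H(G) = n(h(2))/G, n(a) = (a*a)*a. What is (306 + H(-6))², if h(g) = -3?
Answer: 385641/4 ≈ 96410.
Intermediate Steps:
n(a) = a³ (n(a) = a²*a = a³)
H(G) = -27/G (H(G) = (-3)³/G = -27/G)
(306 + H(-6))² = (306 - 27/(-6))² = (306 - 27*(-⅙))² = (306 + 9/2)² = (621/2)² = 385641/4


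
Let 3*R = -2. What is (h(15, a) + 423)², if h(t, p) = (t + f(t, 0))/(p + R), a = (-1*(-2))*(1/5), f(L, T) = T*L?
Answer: 2152089/16 ≈ 1.3451e+5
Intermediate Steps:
R = -⅔ (R = (⅓)*(-2) = -⅔ ≈ -0.66667)
f(L, T) = L*T
a = ⅖ (a = 2*(1*(⅕)) = 2*(⅕) = ⅖ ≈ 0.40000)
h(t, p) = t/(-⅔ + p) (h(t, p) = (t + t*0)/(p - ⅔) = (t + 0)/(-⅔ + p) = t/(-⅔ + p))
(h(15, a) + 423)² = (3*15/(-2 + 3*(⅖)) + 423)² = (3*15/(-2 + 6/5) + 423)² = (3*15/(-⅘) + 423)² = (3*15*(-5/4) + 423)² = (-225/4 + 423)² = (1467/4)² = 2152089/16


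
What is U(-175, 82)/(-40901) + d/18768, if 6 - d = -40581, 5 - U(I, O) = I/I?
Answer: 553324605/255876656 ≈ 2.1625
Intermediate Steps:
U(I, O) = 4 (U(I, O) = 5 - I/I = 5 - 1*1 = 5 - 1 = 4)
d = 40587 (d = 6 - 1*(-40581) = 6 + 40581 = 40587)
U(-175, 82)/(-40901) + d/18768 = 4/(-40901) + 40587/18768 = 4*(-1/40901) + 40587*(1/18768) = -4/40901 + 13529/6256 = 553324605/255876656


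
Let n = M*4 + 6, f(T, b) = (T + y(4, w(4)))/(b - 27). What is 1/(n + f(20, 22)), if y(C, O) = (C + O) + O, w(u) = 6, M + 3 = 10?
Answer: 5/134 ≈ 0.037313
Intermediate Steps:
M = 7 (M = -3 + 10 = 7)
y(C, O) = C + 2*O
f(T, b) = (16 + T)/(-27 + b) (f(T, b) = (T + (4 + 2*6))/(b - 27) = (T + (4 + 12))/(-27 + b) = (T + 16)/(-27 + b) = (16 + T)/(-27 + b))
n = 34 (n = 7*4 + 6 = 28 + 6 = 34)
1/(n + f(20, 22)) = 1/(34 + (16 + 20)/(-27 + 22)) = 1/(34 + 36/(-5)) = 1/(34 - 1/5*36) = 1/(34 - 36/5) = 1/(134/5) = 5/134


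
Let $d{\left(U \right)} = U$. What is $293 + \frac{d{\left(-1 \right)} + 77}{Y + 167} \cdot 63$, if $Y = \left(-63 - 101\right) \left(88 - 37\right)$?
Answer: $\frac{342419}{1171} \approx 292.42$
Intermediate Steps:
$Y = -8364$ ($Y = \left(-164\right) 51 = -8364$)
$293 + \frac{d{\left(-1 \right)} + 77}{Y + 167} \cdot 63 = 293 + \frac{-1 + 77}{-8364 + 167} \cdot 63 = 293 + \frac{76}{-8197} \cdot 63 = 293 + 76 \left(- \frac{1}{8197}\right) 63 = 293 - \frac{684}{1171} = \frac{342419}{1171}$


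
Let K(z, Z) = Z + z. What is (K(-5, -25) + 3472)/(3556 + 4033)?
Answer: 3442/7589 ≈ 0.45355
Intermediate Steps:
(K(-5, -25) + 3472)/(3556 + 4033) = ((-25 - 5) + 3472)/(3556 + 4033) = (-30 + 3472)/7589 = 3442*(1/7589) = 3442/7589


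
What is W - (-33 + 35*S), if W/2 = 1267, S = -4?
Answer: 2707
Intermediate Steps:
W = 2534 (W = 2*1267 = 2534)
W - (-33 + 35*S) = 2534 - (-33 + 35*(-4)) = 2534 - (-33 - 140) = 2534 - 1*(-173) = 2534 + 173 = 2707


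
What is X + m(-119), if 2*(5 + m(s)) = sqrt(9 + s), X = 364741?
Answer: 364736 + I*sqrt(110)/2 ≈ 3.6474e+5 + 5.244*I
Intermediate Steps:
m(s) = -5 + sqrt(9 + s)/2
X + m(-119) = 364741 + (-5 + sqrt(9 - 119)/2) = 364741 + (-5 + sqrt(-110)/2) = 364741 + (-5 + (I*sqrt(110))/2) = 364741 + (-5 + I*sqrt(110)/2) = 364736 + I*sqrt(110)/2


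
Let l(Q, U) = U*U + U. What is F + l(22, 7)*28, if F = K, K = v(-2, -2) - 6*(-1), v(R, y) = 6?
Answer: 1580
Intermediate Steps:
l(Q, U) = U + U**2 (l(Q, U) = U**2 + U = U + U**2)
K = 12 (K = 6 - 6*(-1) = 6 + 6 = 12)
F = 12
F + l(22, 7)*28 = 12 + (7*(1 + 7))*28 = 12 + (7*8)*28 = 12 + 56*28 = 12 + 1568 = 1580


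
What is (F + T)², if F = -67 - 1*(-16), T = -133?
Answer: 33856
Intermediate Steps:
F = -51 (F = -67 + 16 = -51)
(F + T)² = (-51 - 133)² = (-184)² = 33856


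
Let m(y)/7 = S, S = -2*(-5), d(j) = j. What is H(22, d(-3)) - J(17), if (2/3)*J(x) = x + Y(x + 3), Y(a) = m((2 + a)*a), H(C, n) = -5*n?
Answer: -231/2 ≈ -115.50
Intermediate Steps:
S = 10
m(y) = 70 (m(y) = 7*10 = 70)
Y(a) = 70
J(x) = 105 + 3*x/2 (J(x) = 3*(x + 70)/2 = 3*(70 + x)/2 = 105 + 3*x/2)
H(22, d(-3)) - J(17) = -5*(-3) - (105 + (3/2)*17) = 15 - (105 + 51/2) = 15 - 1*261/2 = 15 - 261/2 = -231/2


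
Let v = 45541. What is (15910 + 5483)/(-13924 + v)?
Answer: 2377/3513 ≈ 0.67663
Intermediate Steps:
(15910 + 5483)/(-13924 + v) = (15910 + 5483)/(-13924 + 45541) = 21393/31617 = 21393*(1/31617) = 2377/3513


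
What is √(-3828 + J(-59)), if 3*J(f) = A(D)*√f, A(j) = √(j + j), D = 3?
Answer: √(-34452 + 3*I*√354)/3 ≈ 0.050683 + 61.871*I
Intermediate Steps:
A(j) = √2*√j (A(j) = √(2*j) = √2*√j)
J(f) = √6*√f/3 (J(f) = ((√2*√3)*√f)/3 = (√6*√f)/3 = √6*√f/3)
√(-3828 + J(-59)) = √(-3828 + √6*√(-59)/3) = √(-3828 + √6*(I*√59)/3) = √(-3828 + I*√354/3)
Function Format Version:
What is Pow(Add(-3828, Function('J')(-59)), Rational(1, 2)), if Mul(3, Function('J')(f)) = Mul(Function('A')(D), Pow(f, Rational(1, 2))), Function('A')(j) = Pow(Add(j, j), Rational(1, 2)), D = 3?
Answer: Mul(Rational(1, 3), Pow(Add(-34452, Mul(3, I, Pow(354, Rational(1, 2)))), Rational(1, 2))) ≈ Add(0.050683, Mul(61.871, I))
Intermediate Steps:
Function('A')(j) = Mul(Pow(2, Rational(1, 2)), Pow(j, Rational(1, 2))) (Function('A')(j) = Pow(Mul(2, j), Rational(1, 2)) = Mul(Pow(2, Rational(1, 2)), Pow(j, Rational(1, 2))))
Function('J')(f) = Mul(Rational(1, 3), Pow(6, Rational(1, 2)), Pow(f, Rational(1, 2))) (Function('J')(f) = Mul(Rational(1, 3), Mul(Mul(Pow(2, Rational(1, 2)), Pow(3, Rational(1, 2))), Pow(f, Rational(1, 2)))) = Mul(Rational(1, 3), Mul(Pow(6, Rational(1, 2)), Pow(f, Rational(1, 2)))) = Mul(Rational(1, 3), Pow(6, Rational(1, 2)), Pow(f, Rational(1, 2))))
Pow(Add(-3828, Function('J')(-59)), Rational(1, 2)) = Pow(Add(-3828, Mul(Rational(1, 3), Pow(6, Rational(1, 2)), Pow(-59, Rational(1, 2)))), Rational(1, 2)) = Pow(Add(-3828, Mul(Rational(1, 3), Pow(6, Rational(1, 2)), Mul(I, Pow(59, Rational(1, 2))))), Rational(1, 2)) = Pow(Add(-3828, Mul(Rational(1, 3), I, Pow(354, Rational(1, 2)))), Rational(1, 2))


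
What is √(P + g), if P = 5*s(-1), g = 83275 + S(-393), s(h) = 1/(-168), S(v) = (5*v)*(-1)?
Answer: √601453230/84 ≈ 291.96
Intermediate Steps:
S(v) = -5*v
s(h) = -1/168
g = 85240 (g = 83275 - 5*(-393) = 83275 + 1965 = 85240)
P = -5/168 (P = 5*(-1/168) = -5/168 ≈ -0.029762)
√(P + g) = √(-5/168 + 85240) = √(14320315/168) = √601453230/84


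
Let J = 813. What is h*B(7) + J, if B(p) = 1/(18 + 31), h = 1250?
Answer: 41087/49 ≈ 838.51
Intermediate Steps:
B(p) = 1/49
h*B(7) + J = 1250*(1/49) + 813 = 1250/49 + 813 = 41087/49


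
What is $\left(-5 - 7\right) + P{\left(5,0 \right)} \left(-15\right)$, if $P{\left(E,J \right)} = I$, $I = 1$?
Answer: $-27$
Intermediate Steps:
$P{\left(E,J \right)} = 1$
$\left(-5 - 7\right) + P{\left(5,0 \right)} \left(-15\right) = \left(-5 - 7\right) + 1 \left(-15\right) = \left(-5 - 7\right) - 15 = -12 - 15 = -27$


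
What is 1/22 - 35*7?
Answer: -5389/22 ≈ -244.95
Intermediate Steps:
1/22 - 35*7 = 1/22 - 245 = -5389/22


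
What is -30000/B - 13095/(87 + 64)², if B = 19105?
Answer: -186841995/87122621 ≈ -2.1446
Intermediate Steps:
-30000/B - 13095/(87 + 64)² = -30000/19105 - 13095/(87 + 64)² = -30000*1/19105 - 13095/(151²) = -6000/3821 - 13095/22801 = -186841995/87122621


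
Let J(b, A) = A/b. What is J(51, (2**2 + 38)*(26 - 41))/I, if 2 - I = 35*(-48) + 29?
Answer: -70/9367 ≈ -0.0074730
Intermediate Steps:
I = 1653 (I = 2 - (35*(-48) + 29) = 2 - (-1680 + 29) = 2 - 1*(-1651) = 2 + 1651 = 1653)
J(51, (2**2 + 38)*(26 - 41))/I = (((2**2 + 38)*(26 - 41))/51)/1653 = (((4 + 38)*(-15))*(1/51))*(1/1653) = ((42*(-15))*(1/51))*(1/1653) = -630*1/51*(1/1653) = -210/17*1/1653 = -70/9367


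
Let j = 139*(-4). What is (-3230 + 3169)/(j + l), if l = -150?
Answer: 61/706 ≈ 0.086402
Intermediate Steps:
j = -556
(-3230 + 3169)/(j + l) = (-3230 + 3169)/(-556 - 150) = -61/(-706) = -61*(-1/706) = 61/706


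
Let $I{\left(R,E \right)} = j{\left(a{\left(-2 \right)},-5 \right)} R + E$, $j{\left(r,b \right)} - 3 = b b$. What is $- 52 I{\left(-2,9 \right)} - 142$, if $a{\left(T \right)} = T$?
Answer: $2302$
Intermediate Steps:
$j{\left(r,b \right)} = 3 + b^{2}$ ($j{\left(r,b \right)} = 3 + b b = 3 + b^{2}$)
$I{\left(R,E \right)} = E + 28 R$ ($I{\left(R,E \right)} = \left(3 + \left(-5\right)^{2}\right) R + E = \left(3 + 25\right) R + E = 28 R + E = E + 28 R$)
$- 52 I{\left(-2,9 \right)} - 142 = - 52 \left(9 + 28 \left(-2\right)\right) - 142 = - 52 \left(9 - 56\right) - 142 = \left(-52\right) \left(-47\right) - 142 = 2444 - 142 = 2302$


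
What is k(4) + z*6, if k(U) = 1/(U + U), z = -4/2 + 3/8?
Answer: -77/8 ≈ -9.6250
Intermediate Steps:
z = -13/8 (z = -4*1/2 + 3*(1/8) = -2 + 3/8 = -13/8 ≈ -1.6250)
k(U) = 1/(2*U)
k(4) + z*6 = (1/2)/4 - 13/8*6 = (1/2)*(1/4) - 39/4 = 1/8 - 39/4 = -77/8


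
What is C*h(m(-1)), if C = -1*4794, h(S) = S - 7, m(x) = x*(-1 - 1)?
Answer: 23970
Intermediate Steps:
m(x) = -2*x (m(x) = x*(-2) = -2*x)
h(S) = -7 + S
C = -4794
C*h(m(-1)) = -4794*(-7 - 2*(-1)) = -4794*(-7 + 2) = -4794*(-5) = 23970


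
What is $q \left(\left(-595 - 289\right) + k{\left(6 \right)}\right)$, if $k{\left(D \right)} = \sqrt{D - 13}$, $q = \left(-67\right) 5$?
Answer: $296140 - 335 i \sqrt{7} \approx 2.9614 \cdot 10^{5} - 886.33 i$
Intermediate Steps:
$q = -335$
$k{\left(D \right)} = \sqrt{-13 + D}$ ($k{\left(D \right)} = \sqrt{D - 13} = \sqrt{-13 + D}$)
$q \left(\left(-595 - 289\right) + k{\left(6 \right)}\right) = - 335 \left(\left(-595 - 289\right) + \sqrt{-13 + 6}\right) = - 335 \left(-884 + \sqrt{-7}\right) = - 335 \left(-884 + i \sqrt{7}\right) = 296140 - 335 i \sqrt{7}$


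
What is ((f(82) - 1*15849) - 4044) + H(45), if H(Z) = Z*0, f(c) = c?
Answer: -19811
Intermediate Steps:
H(Z) = 0
((f(82) - 1*15849) - 4044) + H(45) = ((82 - 1*15849) - 4044) + 0 = ((82 - 15849) - 4044) + 0 = (-15767 - 4044) + 0 = -19811 + 0 = -19811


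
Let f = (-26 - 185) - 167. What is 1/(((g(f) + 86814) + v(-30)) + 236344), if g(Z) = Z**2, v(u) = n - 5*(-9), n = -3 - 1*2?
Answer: 1/466082 ≈ 2.1455e-6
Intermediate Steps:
n = -5 (n = -3 - 2 = -5)
f = -378 (f = -211 - 167 = -378)
v(u) = 40 (v(u) = -5 - 5*(-9) = -5 + 45 = 40)
1/(((g(f) + 86814) + v(-30)) + 236344) = 1/((((-378)**2 + 86814) + 40) + 236344) = 1/(((142884 + 86814) + 40) + 236344) = 1/((229698 + 40) + 236344) = 1/(229738 + 236344) = 1/466082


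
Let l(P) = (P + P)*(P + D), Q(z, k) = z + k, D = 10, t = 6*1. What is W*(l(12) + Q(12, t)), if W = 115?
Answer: 62790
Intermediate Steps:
t = 6
Q(z, k) = k + z
l(P) = 2*P*(10 + P) (l(P) = (P + P)*(P + 10) = (2*P)*(10 + P) = 2*P*(10 + P))
W*(l(12) + Q(12, t)) = 115*(2*12*(10 + 12) + (6 + 12)) = 115*(2*12*22 + 18) = 115*(528 + 18) = 115*546 = 62790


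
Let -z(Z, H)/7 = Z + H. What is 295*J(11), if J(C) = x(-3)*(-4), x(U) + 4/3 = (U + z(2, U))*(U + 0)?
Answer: 47200/3 ≈ 15733.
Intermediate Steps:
z(Z, H) = -7*H - 7*Z (z(Z, H) = -7*(Z + H) = -7*(H + Z) = -7*H - 7*Z)
x(U) = -4/3 + U*(-14 - 6*U) (x(U) = -4/3 + (U + (-7*U - 7*2))*(U + 0) = -4/3 + (U + (-7*U - 14))*U = -4/3 + (U + (-14 - 7*U))*U = -4/3 + (-14 - 6*U)*U = -4/3 + U*(-14 - 6*U))
J(C) = 160/3 (J(C) = (-4/3 - 14*(-3) - 6*(-3)²)*(-4) = (-4/3 + 42 - 6*9)*(-4) = (-4/3 + 42 - 54)*(-4) = -40/3*(-4) = 160/3)
295*J(11) = 295*(160/3) = 47200/3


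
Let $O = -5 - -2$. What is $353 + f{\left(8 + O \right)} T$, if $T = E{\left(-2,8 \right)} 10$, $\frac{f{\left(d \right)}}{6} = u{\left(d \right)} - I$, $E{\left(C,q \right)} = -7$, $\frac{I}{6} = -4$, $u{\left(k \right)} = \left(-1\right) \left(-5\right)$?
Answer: $-11827$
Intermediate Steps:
$u{\left(k \right)} = 5$
$I = -24$ ($I = 6 \left(-4\right) = -24$)
$O = -3$ ($O = -5 + 2 = -3$)
$f{\left(d \right)} = 174$ ($f{\left(d \right)} = 6 \left(5 - -24\right) = 6 \left(5 + 24\right) = 6 \cdot 29 = 174$)
$T = -70$ ($T = \left(-7\right) 10 = -70$)
$353 + f{\left(8 + O \right)} T = 353 + 174 \left(-70\right) = 353 - 12180 = -11827$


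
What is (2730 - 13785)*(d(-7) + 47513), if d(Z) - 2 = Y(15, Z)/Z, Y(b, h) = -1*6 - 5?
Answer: -3677069880/7 ≈ -5.2530e+8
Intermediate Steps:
Y(b, h) = -11 (Y(b, h) = -6 - 5 = -11)
d(Z) = 2 - 11/Z
(2730 - 13785)*(d(-7) + 47513) = (2730 - 13785)*((2 - 11/(-7)) + 47513) = -11055*((2 - 11*(-⅐)) + 47513) = -11055*((2 + 11/7) + 47513) = -11055*(25/7 + 47513) = -11055*332616/7 = -3677069880/7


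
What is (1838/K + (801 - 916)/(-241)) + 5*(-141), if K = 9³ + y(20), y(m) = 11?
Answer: -62600821/89170 ≈ -702.04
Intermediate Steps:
K = 740 (K = 9³ + 11 = 729 + 11 = 740)
(1838/K + (801 - 916)/(-241)) + 5*(-141) = (1838/740 + (801 - 916)/(-241)) + 5*(-141) = (1838*(1/740) - 115*(-1/241)) - 705 = (919/370 + 115/241) - 705 = 264029/89170 - 705 = -62600821/89170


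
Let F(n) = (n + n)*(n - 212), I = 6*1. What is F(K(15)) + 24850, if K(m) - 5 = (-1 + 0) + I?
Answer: 20810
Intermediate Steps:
I = 6
K(m) = 10 (K(m) = 5 + ((-1 + 0) + 6) = 5 + (-1 + 6) = 5 + 5 = 10)
F(n) = 2*n*(-212 + n) (F(n) = (2*n)*(-212 + n) = 2*n*(-212 + n))
F(K(15)) + 24850 = 2*10*(-212 + 10) + 24850 = 2*10*(-202) + 24850 = -4040 + 24850 = 20810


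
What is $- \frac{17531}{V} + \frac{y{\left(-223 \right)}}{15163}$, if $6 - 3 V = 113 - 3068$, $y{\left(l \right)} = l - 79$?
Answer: $- \frac{5662141}{318423} \approx -17.782$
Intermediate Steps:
$y{\left(l \right)} = -79 + l$ ($y{\left(l \right)} = l - 79 = -79 + l$)
$V = 987$ ($V = 2 - \frac{113 - 3068}{3} = 2 - -985 = 2 + 985 = 987$)
$- \frac{17531}{V} + \frac{y{\left(-223 \right)}}{15163} = - \frac{17531}{987} + \frac{-79 - 223}{15163} = \left(-17531\right) \frac{1}{987} - \frac{302}{15163} = - \frac{373}{21} - \frac{302}{15163} = - \frac{5662141}{318423}$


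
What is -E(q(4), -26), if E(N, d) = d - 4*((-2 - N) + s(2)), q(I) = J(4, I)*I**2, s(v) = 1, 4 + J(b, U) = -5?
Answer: 598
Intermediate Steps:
J(b, U) = -9 (J(b, U) = -4 - 5 = -9)
q(I) = -9*I**2
E(N, d) = 4 + d + 4*N (E(N, d) = d - 4*((-2 - N) + 1) = d - 4*(-1 - N) = d + (4 + 4*N) = 4 + d + 4*N)
-E(q(4), -26) = -(4 - 26 + 4*(-9*4**2)) = -(4 - 26 + 4*(-9*16)) = -(4 - 26 + 4*(-144)) = -(4 - 26 - 576) = -1*(-598) = 598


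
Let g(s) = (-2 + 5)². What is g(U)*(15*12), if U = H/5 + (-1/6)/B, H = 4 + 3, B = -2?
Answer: 1620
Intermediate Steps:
H = 7
U = 89/60 (U = 7/5 - 1/6/(-2) = 7*(⅕) - 1*⅙*(-½) = 7/5 - ⅙*(-½) = 7/5 + 1/12 = 89/60 ≈ 1.4833)
g(s) = 9 (g(s) = 3² = 9)
g(U)*(15*12) = 9*(15*12) = 9*180 = 1620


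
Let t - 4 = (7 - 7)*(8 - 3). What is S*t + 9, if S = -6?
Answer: -15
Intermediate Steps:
t = 4 (t = 4 + (7 - 7)*(8 - 3) = 4 + 0*5 = 4 + 0 = 4)
S*t + 9 = -6*4 + 9 = -24 + 9 = -15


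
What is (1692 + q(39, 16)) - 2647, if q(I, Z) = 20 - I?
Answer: -974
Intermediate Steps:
(1692 + q(39, 16)) - 2647 = (1692 + (20 - 1*39)) - 2647 = (1692 + (20 - 39)) - 2647 = (1692 - 19) - 2647 = 1673 - 2647 = -974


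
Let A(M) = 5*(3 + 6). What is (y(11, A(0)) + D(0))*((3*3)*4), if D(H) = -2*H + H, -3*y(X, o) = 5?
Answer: -60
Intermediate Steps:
A(M) = 45 (A(M) = 5*9 = 45)
y(X, o) = -5/3 (y(X, o) = -⅓*5 = -5/3)
D(H) = -H
(y(11, A(0)) + D(0))*((3*3)*4) = (-5/3 - 1*0)*((3*3)*4) = (-5/3 + 0)*(9*4) = -5/3*36 = -60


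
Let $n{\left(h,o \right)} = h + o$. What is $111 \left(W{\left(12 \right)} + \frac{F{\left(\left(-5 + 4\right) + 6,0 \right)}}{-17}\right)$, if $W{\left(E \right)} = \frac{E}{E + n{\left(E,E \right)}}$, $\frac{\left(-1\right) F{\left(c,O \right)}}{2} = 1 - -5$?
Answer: $\frac{1961}{17} \approx 115.35$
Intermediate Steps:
$F{\left(c,O \right)} = -12$ ($F{\left(c,O \right)} = - 2 \left(1 - -5\right) = - 2 \left(1 + 5\right) = \left(-2\right) 6 = -12$)
$W{\left(E \right)} = \frac{1}{3}$ ($W{\left(E \right)} = \frac{E}{E + \left(E + E\right)} = \frac{E}{E + 2 E} = \frac{E}{3 E} = E \frac{1}{3 E} = \frac{1}{3}$)
$111 \left(W{\left(12 \right)} + \frac{F{\left(\left(-5 + 4\right) + 6,0 \right)}}{-17}\right) = 111 \left(\frac{1}{3} - \frac{12}{-17}\right) = 111 \left(\frac{1}{3} - - \frac{12}{17}\right) = 111 \left(\frac{1}{3} + \frac{12}{17}\right) = 111 \cdot \frac{53}{51} = \frac{1961}{17}$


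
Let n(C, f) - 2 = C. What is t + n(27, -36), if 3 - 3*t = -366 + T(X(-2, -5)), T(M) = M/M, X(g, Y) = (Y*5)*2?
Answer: 455/3 ≈ 151.67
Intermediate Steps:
X(g, Y) = 10*Y (X(g, Y) = (5*Y)*2 = 10*Y)
n(C, f) = 2 + C
T(M) = 1
t = 368/3 (t = 1 - (-366 + 1)/3 = 1 - 1/3*(-365) = 1 + 365/3 = 368/3 ≈ 122.67)
t + n(27, -36) = 368/3 + (2 + 27) = 368/3 + 29 = 455/3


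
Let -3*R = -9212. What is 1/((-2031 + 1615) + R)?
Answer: 3/7964 ≈ 0.00037670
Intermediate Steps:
R = 9212/3 (R = -⅓*(-9212) = 9212/3 ≈ 3070.7)
1/((-2031 + 1615) + R) = 1/((-2031 + 1615) + 9212/3) = 1/(-416 + 9212/3) = 1/(7964/3) = 3/7964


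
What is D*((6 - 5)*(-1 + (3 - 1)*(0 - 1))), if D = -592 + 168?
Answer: 1272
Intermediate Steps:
D = -424
D*((6 - 5)*(-1 + (3 - 1)*(0 - 1))) = -424*(6 - 5)*(-1 + (3 - 1)*(0 - 1)) = -424*(-1 + 2*(-1)) = -424*(-1 - 2) = -424*(-3) = 1272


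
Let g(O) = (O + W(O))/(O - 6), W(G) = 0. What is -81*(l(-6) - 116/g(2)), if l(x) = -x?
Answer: -19278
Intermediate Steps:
g(O) = O/(-6 + O) (g(O) = (O + 0)/(O - 6) = O/(-6 + O))
-81*(l(-6) - 116/g(2)) = -81*(-1*(-6) - 116/(2/(-6 + 2))) = -81*(6 - 116/(2/(-4))) = -81*(6 - 116/(2*(-¼))) = -81*(6 - 116/(-½)) = -81*(6 - 116*(-2)) = -81*(6 + 232) = -81*238 = -19278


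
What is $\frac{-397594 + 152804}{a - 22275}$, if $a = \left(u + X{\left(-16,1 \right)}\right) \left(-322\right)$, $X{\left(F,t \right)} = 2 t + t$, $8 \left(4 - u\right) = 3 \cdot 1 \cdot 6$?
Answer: $\frac{489580}{47609} \approx 10.283$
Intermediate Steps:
$u = \frac{7}{4}$ ($u = 4 - \frac{3 \cdot 1 \cdot 6}{8} = 4 - \frac{3 \cdot 6}{8} = 4 - \frac{9}{4} = \frac{7}{4} \approx 1.75$)
$X{\left(F,t \right)} = 3 t$
$a = - \frac{3059}{2}$ ($a = \left(\frac{7}{4} + 3 \cdot 1\right) \left(-322\right) = \left(\frac{7}{4} + 3\right) \left(-322\right) = \frac{19}{4} \left(-322\right) = - \frac{3059}{2} \approx -1529.5$)
$\frac{-397594 + 152804}{a - 22275} = \frac{-397594 + 152804}{- \frac{3059}{2} - 22275} = - \frac{244790}{- \frac{47609}{2}} = \left(-244790\right) \left(- \frac{2}{47609}\right) = \frac{489580}{47609}$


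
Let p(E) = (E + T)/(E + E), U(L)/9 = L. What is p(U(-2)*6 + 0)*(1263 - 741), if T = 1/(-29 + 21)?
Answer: 25085/96 ≈ 261.30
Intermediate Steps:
U(L) = 9*L
T = -⅛ (T = 1/(-8) = -⅛ ≈ -0.12500)
p(E) = (-⅛ + E)/(2*E) (p(E) = (E - ⅛)/(E + E) = (-⅛ + E)/((2*E)) = (-⅛ + E)*(1/(2*E)) = (-⅛ + E)/(2*E))
p(U(-2)*6 + 0)*(1263 - 741) = ((-1 + 8*((9*(-2))*6 + 0))/(16*((9*(-2))*6 + 0)))*(1263 - 741) = ((-1 + 8*(-18*6 + 0))/(16*(-18*6 + 0)))*522 = ((-1 + 8*(-108 + 0))/(16*(-108 + 0)))*522 = ((1/16)*(-1 + 8*(-108))/(-108))*522 = ((1/16)*(-1/108)*(-1 - 864))*522 = ((1/16)*(-1/108)*(-865))*522 = (865/1728)*522 = 25085/96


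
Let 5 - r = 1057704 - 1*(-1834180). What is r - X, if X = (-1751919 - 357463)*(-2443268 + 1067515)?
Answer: -2901991506525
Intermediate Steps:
X = 2901988614646 (X = -2109382*(-1375753) = 2901988614646)
r = -2891879 (r = 5 - (1057704 - 1*(-1834180)) = 5 - (1057704 + 1834180) = 5 - 1*2891884 = 5 - 2891884 = -2891879)
r - X = -2891879 - 1*2901988614646 = -2891879 - 2901988614646 = -2901991506525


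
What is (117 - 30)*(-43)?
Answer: -3741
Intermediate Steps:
(117 - 30)*(-43) = 87*(-43) = -3741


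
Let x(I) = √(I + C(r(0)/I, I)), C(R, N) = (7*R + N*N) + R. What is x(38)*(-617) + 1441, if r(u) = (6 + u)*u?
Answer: 1441 - 617*√1482 ≈ -22312.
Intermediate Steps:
r(u) = u*(6 + u)
C(R, N) = N² + 8*R (C(R, N) = (7*R + N²) + R = (N² + 7*R) + R = N² + 8*R)
x(I) = √(I + I²) (x(I) = √(I + (I² + 8*((0*(6 + 0))/I))) = √(I + (I² + 8*((0*6)/I))) = √(I + (I² + 8*(0/I))) = √(I + (I² + 8*0)) = √(I + (I² + 0)) = √(I + I²))
x(38)*(-617) + 1441 = √(38*(1 + 38))*(-617) + 1441 = √(38*39)*(-617) + 1441 = √1482*(-617) + 1441 = -617*√1482 + 1441 = 1441 - 617*√1482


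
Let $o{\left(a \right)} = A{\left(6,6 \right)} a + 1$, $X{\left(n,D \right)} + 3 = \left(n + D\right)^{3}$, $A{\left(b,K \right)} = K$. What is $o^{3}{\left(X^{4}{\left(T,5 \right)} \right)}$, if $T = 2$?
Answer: $515466867696996402269117340480001$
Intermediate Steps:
$X{\left(n,D \right)} = -3 + \left(D + n\right)^{3}$ ($X{\left(n,D \right)} = -3 + \left(n + D\right)^{3} = -3 + \left(D + n\right)^{3}$)
$o{\left(a \right)} = 1 + 6 a$ ($o{\left(a \right)} = 6 a + 1 = 1 + 6 a$)
$o^{3}{\left(X^{4}{\left(T,5 \right)} \right)} = \left(1 + 6 \left(-3 + \left(5 + 2\right)^{3}\right)^{4}\right)^{3} = \left(1 + 6 \left(-3 + 7^{3}\right)^{4}\right)^{3} = \left(1 + 6 \left(-3 + 343\right)^{4}\right)^{3} = \left(1 + 6 \cdot 340^{4}\right)^{3} = \left(1 + 6 \cdot 13363360000\right)^{3} = \left(1 + 80180160000\right)^{3} = 80180160001^{3} = 515466867696996402269117340480001$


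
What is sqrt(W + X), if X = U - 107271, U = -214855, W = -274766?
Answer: 2*I*sqrt(149223) ≈ 772.59*I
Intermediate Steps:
X = -322126 (X = -214855 - 107271 = -322126)
sqrt(W + X) = sqrt(-274766 - 322126) = sqrt(-596892) = 2*I*sqrt(149223)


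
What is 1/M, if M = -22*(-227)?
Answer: 1/4994 ≈ 0.00020024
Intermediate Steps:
M = 4994
1/M = 1/4994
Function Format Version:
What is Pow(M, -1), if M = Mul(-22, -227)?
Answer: Rational(1, 4994) ≈ 0.00020024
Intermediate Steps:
M = 4994
Pow(M, -1) = Pow(4994, -1) = Rational(1, 4994)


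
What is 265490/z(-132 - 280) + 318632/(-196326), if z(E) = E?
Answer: -13063466531/20221578 ≈ -646.02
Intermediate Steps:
265490/z(-132 - 280) + 318632/(-196326) = 265490/(-132 - 280) + 318632/(-196326) = 265490/(-412) + 318632*(-1/196326) = 265490*(-1/412) - 159316/98163 = -132745/206 - 159316/98163 = -13063466531/20221578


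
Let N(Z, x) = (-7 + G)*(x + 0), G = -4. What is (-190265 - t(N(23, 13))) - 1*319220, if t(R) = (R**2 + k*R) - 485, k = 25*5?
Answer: -511574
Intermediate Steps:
k = 125
N(Z, x) = -11*x (N(Z, x) = (-7 - 4)*(x + 0) = -11*x)
t(R) = -485 + R**2 + 125*R (t(R) = (R**2 + 125*R) - 485 = -485 + R**2 + 125*R)
(-190265 - t(N(23, 13))) - 1*319220 = (-190265 - (-485 + (-11*13)**2 + 125*(-11*13))) - 1*319220 = (-190265 - (-485 + (-143)**2 + 125*(-143))) - 319220 = (-190265 - (-485 + 20449 - 17875)) - 319220 = (-190265 - 1*2089) - 319220 = (-190265 - 2089) - 319220 = -192354 - 319220 = -511574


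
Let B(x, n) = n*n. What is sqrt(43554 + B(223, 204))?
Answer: sqrt(85170) ≈ 291.84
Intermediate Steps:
B(x, n) = n**2
sqrt(43554 + B(223, 204)) = sqrt(43554 + 204**2) = sqrt(43554 + 41616) = sqrt(85170)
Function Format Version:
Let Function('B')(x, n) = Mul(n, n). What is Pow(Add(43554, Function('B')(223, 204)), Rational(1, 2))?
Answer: Pow(85170, Rational(1, 2)) ≈ 291.84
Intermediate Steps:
Function('B')(x, n) = Pow(n, 2)
Pow(Add(43554, Function('B')(223, 204)), Rational(1, 2)) = Pow(Add(43554, Pow(204, 2)), Rational(1, 2)) = Pow(Add(43554, 41616), Rational(1, 2)) = Pow(85170, Rational(1, 2))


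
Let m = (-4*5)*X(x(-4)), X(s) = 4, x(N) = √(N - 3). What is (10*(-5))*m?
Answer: 4000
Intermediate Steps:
x(N) = √(-3 + N)
m = -80 (m = -4*5*4 = -20*4 = -80)
(10*(-5))*m = (10*(-5))*(-80) = -50*(-80) = 4000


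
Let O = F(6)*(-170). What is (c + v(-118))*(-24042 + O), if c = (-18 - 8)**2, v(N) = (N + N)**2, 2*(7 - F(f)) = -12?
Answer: -1479877744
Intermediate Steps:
F(f) = 13 (F(f) = 7 - 1/2*(-12) = 7 + 6 = 13)
v(N) = 4*N**2 (v(N) = (2*N)**2 = 4*N**2)
c = 676 (c = (-26)**2 = 676)
O = -2210 (O = 13*(-170) = -2210)
(c + v(-118))*(-24042 + O) = (676 + 4*(-118)**2)*(-24042 - 2210) = (676 + 4*13924)*(-26252) = (676 + 55696)*(-26252) = 56372*(-26252) = -1479877744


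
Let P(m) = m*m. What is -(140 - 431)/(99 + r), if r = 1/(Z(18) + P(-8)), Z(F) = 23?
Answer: 25317/8614 ≈ 2.9391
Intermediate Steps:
P(m) = m²
r = 1/87 (r = 1/(23 + (-8)²) = 1/(23 + 64) = 1/87 ≈ 0.011494)
-(140 - 431)/(99 + r) = -(140 - 431)/(99 + 1/87) = -(-291)/8614/87 = -(-291)*87/8614 = -1*(-25317/8614) = 25317/8614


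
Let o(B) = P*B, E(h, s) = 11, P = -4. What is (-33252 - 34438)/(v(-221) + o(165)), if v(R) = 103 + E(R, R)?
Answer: 4835/39 ≈ 123.97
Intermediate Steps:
v(R) = 114 (v(R) = 103 + 11 = 114)
o(B) = -4*B
(-33252 - 34438)/(v(-221) + o(165)) = (-33252 - 34438)/(114 - 4*165) = -67690/(114 - 660) = -67690/(-546) = -67690*(-1/546) = 4835/39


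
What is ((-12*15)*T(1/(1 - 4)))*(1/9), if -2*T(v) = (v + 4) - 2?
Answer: 50/3 ≈ 16.667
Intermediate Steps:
T(v) = -1 - v/2 (T(v) = -((v + 4) - 2)/2 = -((4 + v) - 2)/2 = -(2 + v)/2 = -1 - v/2)
((-12*15)*T(1/(1 - 4)))*(1/9) = ((-12*15)*(-1 - 1/(2*(1 - 4))))*(1/9) = (-180*(-1 - 1/2/(-3)))*(1*(1/9)) = -180*(-1 - 1/2*(-1/3))*(1/9) = -180*(-1 + 1/6)*(1/9) = -180*(-5/6)*(1/9) = 150*(1/9) = 50/3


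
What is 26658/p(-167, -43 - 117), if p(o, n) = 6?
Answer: 4443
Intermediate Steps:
26658/p(-167, -43 - 117) = 26658/6 = 26658*(⅙) = 4443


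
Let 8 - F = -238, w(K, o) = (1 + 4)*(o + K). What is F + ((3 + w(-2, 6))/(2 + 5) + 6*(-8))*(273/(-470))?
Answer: 127827/470 ≈ 271.97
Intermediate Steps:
w(K, o) = 5*K + 5*o (w(K, o) = 5*(K + o) = 5*K + 5*o)
F = 246 (F = 8 - 1*(-238) = 8 + 238 = 246)
F + ((3 + w(-2, 6))/(2 + 5) + 6*(-8))*(273/(-470)) = 246 + ((3 + (5*(-2) + 5*6))/(2 + 5) + 6*(-8))*(273/(-470)) = 246 + ((3 + (-10 + 30))/7 - 48)*(273*(-1/470)) = 246 + ((3 + 20)*(1/7) - 48)*(-273/470) = 246 + (23*(1/7) - 48)*(-273/470) = 246 + (23/7 - 48)*(-273/470) = 246 - 313/7*(-273/470) = 246 + 12207/470 = 127827/470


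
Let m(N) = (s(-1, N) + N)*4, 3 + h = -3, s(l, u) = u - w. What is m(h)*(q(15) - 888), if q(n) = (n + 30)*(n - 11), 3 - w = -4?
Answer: 53808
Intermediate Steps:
w = 7 (w = 3 - 1*(-4) = 3 + 4 = 7)
q(n) = (-11 + n)*(30 + n) (q(n) = (30 + n)*(-11 + n) = (-11 + n)*(30 + n))
s(l, u) = -7 + u (s(l, u) = u - 1*7 = u - 7 = -7 + u)
h = -6 (h = -3 - 3 = -6)
m(N) = -28 + 8*N (m(N) = ((-7 + N) + N)*4 = (-7 + 2*N)*4 = -28 + 8*N)
m(h)*(q(15) - 888) = (-28 + 8*(-6))*((-330 + 15**2 + 19*15) - 888) = (-28 - 48)*((-330 + 225 + 285) - 888) = -76*(180 - 888) = -76*(-708) = 53808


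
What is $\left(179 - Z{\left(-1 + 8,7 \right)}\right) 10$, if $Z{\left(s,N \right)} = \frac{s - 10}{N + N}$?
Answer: $\frac{12545}{7} \approx 1792.1$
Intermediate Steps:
$Z{\left(s,N \right)} = \frac{-10 + s}{2 N}$
$\left(179 - Z{\left(-1 + 8,7 \right)}\right) 10 = \left(179 - \frac{-10 + \left(-1 + 8\right)}{2 \cdot 7}\right) 10 = \left(179 - \frac{1}{2} \cdot \frac{1}{7} \left(-10 + 7\right)\right) 10 = \left(179 - \frac{1}{2} \cdot \frac{1}{7} \left(-3\right)\right) 10 = \left(179 - - \frac{3}{14}\right) 10 = \left(179 + \frac{3}{14}\right) 10 = \frac{2509}{14} \cdot 10 = \frac{12545}{7}$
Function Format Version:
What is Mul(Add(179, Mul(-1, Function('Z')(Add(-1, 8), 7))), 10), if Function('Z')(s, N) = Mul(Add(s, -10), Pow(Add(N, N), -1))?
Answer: Rational(12545, 7) ≈ 1792.1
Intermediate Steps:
Function('Z')(s, N) = Mul(Rational(1, 2), Pow(N, -1), Add(-10, s)) (Function('Z')(s, N) = Mul(Add(-10, s), Pow(Mul(2, N), -1)) = Mul(Add(-10, s), Mul(Rational(1, 2), Pow(N, -1))) = Mul(Rational(1, 2), Pow(N, -1), Add(-10, s)))
Mul(Add(179, Mul(-1, Function('Z')(Add(-1, 8), 7))), 10) = Mul(Add(179, Mul(-1, Mul(Rational(1, 2), Pow(7, -1), Add(-10, Add(-1, 8))))), 10) = Mul(Add(179, Mul(-1, Mul(Rational(1, 2), Rational(1, 7), Add(-10, 7)))), 10) = Mul(Add(179, Mul(-1, Mul(Rational(1, 2), Rational(1, 7), -3))), 10) = Mul(Add(179, Mul(-1, Rational(-3, 14))), 10) = Mul(Add(179, Rational(3, 14)), 10) = Mul(Rational(2509, 14), 10) = Rational(12545, 7)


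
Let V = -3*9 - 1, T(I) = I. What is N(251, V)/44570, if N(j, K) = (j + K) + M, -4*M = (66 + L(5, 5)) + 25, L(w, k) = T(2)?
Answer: 799/178280 ≈ 0.0044817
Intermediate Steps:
V = -28 (V = -27 - 1 = -28)
L(w, k) = 2
M = -93/4 (M = -((66 + 2) + 25)/4 = -(68 + 25)/4 = -¼*93 = -93/4 ≈ -23.250)
N(j, K) = -93/4 + K + j (N(j, K) = (j + K) - 93/4 = (K + j) - 93/4 = -93/4 + K + j)
N(251, V)/44570 = (-93/4 - 28 + 251)/44570 = (799/4)*(1/44570) = 799/178280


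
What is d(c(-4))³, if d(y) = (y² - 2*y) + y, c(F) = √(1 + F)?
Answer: -24*I*√3 ≈ -41.569*I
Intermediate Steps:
d(y) = y² - y
d(c(-4))³ = (√(1 - 4)*(-1 + √(1 - 4)))³ = (√(-3)*(-1 + √(-3)))³ = ((I*√3)*(-1 + I*√3))³ = (I*√3*(-1 + I*√3))³ = -3*I*√3*(-1 + I*√3)³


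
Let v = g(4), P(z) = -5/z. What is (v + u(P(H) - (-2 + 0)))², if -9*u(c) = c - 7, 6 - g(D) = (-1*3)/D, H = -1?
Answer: 729/16 ≈ 45.563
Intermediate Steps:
g(D) = 6 + 3/D (g(D) = 6 - (-1*3)/D = 6 - (-3)/D = 6 + 3/D)
u(c) = 7/9 - c/9 (u(c) = -(c - 7)/9 = -(-7 + c)/9 = 7/9 - c/9)
v = 27/4 (v = 6 + 3/4 = 6 + 3*(¼) = 6 + ¾ = 27/4 ≈ 6.7500)
(v + u(P(H) - (-2 + 0)))² = (27/4 + (7/9 - (-5/(-1) - (-2 + 0))/9))² = (27/4 + (7/9 - (-5*(-1) - 1*(-2))/9))² = (27/4 + (7/9 - (5 + 2)/9))² = (27/4 + (7/9 - ⅑*7))² = (27/4 + (7/9 - 7/9))² = (27/4 + 0)² = (27/4)² = 729/16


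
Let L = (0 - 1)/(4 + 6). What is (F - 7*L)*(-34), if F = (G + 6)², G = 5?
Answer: -20689/5 ≈ -4137.8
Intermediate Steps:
L = -⅒ (L = -1/10 = -1*⅒ = -⅒ ≈ -0.10000)
F = 121 (F = (5 + 6)² = 11² = 121)
(F - 7*L)*(-34) = (121 - 7*(-⅒))*(-34) = (121 + 7/10)*(-34) = (1217/10)*(-34) = -20689/5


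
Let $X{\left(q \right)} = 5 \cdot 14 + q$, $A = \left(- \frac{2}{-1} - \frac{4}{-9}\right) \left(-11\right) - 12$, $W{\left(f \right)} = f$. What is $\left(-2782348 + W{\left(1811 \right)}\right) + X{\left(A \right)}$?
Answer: $- \frac{25024553}{9} \approx -2.7805 \cdot 10^{6}$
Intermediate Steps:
$A = - \frac{350}{9}$ ($A = \left(\left(-2\right) \left(-1\right) - - \frac{4}{9}\right) \left(-11\right) - 12 = \left(2 + \frac{4}{9}\right) \left(-11\right) - 12 = \frac{22}{9} \left(-11\right) - 12 = - \frac{242}{9} - 12 = - \frac{350}{9} \approx -38.889$)
$X{\left(q \right)} = 70 + q$
$\left(-2782348 + W{\left(1811 \right)}\right) + X{\left(A \right)} = \left(-2782348 + 1811\right) + \left(70 - \frac{350}{9}\right) = -2780537 + \frac{280}{9} = - \frac{25024553}{9}$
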